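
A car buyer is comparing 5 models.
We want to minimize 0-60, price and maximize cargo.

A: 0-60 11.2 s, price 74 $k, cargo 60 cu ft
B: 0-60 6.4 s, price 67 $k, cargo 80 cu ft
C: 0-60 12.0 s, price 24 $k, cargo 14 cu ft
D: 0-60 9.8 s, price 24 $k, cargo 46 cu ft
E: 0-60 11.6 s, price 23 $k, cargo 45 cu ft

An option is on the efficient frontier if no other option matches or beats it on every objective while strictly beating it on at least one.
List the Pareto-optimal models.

B, D, E

A: dominated by B (0-60 6.4≤11.2, price 67≤74, cargo 80≥60).
B: not dominated (best 0-60).
C: dominated by D (0-60 9.8≤12.0, price 24≤24, cargo 46≥14).
D: not dominated.
E: not dominated (best price).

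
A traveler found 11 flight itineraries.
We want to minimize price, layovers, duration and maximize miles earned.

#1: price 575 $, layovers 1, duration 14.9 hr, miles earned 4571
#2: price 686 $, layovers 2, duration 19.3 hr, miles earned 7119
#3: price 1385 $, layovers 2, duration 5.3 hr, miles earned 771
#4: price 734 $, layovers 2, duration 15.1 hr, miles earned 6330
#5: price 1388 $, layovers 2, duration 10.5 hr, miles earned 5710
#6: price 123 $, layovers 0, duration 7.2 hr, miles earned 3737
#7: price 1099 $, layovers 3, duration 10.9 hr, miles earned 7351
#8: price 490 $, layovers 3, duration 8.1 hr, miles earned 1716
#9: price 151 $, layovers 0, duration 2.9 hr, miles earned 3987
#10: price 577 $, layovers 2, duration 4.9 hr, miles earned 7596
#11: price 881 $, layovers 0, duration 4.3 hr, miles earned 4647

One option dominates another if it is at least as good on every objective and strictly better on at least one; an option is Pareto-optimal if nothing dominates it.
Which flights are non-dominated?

#1: not dominated.
#2: dominated by #10 (price 577≤686, layovers 2≤2, duration 4.9≤19.3, miles earned 7596≥7119).
#3: dominated by #9 (price 151≤1385, layovers 0≤2, duration 2.9≤5.3, miles earned 3987≥771).
#4: dominated by #10 (price 577≤734, layovers 2≤2, duration 4.9≤15.1, miles earned 7596≥6330).
#5: dominated by #10 (price 577≤1388, layovers 2≤2, duration 4.9≤10.5, miles earned 7596≥5710).
#6: not dominated (best price).
#7: dominated by #10 (price 577≤1099, layovers 2≤3, duration 4.9≤10.9, miles earned 7596≥7351).
#8: dominated by #6 (price 123≤490, layovers 0≤3, duration 7.2≤8.1, miles earned 3737≥1716).
#9: not dominated (best duration).
#10: not dominated (best miles earned).
#11: not dominated.

#1, #6, #9, #10, #11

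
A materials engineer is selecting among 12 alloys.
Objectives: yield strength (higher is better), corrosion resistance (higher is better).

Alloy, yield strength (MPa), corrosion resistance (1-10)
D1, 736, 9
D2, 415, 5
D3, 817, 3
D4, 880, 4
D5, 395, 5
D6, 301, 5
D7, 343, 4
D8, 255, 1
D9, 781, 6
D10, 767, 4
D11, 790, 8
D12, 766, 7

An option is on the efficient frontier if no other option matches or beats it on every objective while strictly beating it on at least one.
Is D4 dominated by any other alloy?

D1: worse on yield strength (736 vs 880).
D2: worse on yield strength (415 vs 880).
D3: worse on yield strength (817 vs 880).
D5: worse on yield strength (395 vs 880).
D6: worse on yield strength (301 vs 880).
D7: worse on yield strength (343 vs 880).
D8: worse on yield strength (255 vs 880).
D9: worse on yield strength (781 vs 880).
D10: worse on yield strength (767 vs 880).
D11: worse on yield strength (790 vs 880).
D12: worse on yield strength (766 vs 880).
No option is at least as good as D4 on every objective and strictly better on one.

No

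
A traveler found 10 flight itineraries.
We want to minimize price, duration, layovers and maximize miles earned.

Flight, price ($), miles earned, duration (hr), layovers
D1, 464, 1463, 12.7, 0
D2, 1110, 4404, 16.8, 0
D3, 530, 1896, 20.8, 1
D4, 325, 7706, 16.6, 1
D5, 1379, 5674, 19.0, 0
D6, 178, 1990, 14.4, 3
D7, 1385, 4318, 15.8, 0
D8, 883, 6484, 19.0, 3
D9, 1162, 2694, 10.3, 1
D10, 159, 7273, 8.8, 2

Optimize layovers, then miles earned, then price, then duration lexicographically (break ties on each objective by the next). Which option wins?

First minimize layovers: best is 0, kept {D1, D2, D5, D7}.
Then maximize miles earned: best is 5674, kept {D5}.

D5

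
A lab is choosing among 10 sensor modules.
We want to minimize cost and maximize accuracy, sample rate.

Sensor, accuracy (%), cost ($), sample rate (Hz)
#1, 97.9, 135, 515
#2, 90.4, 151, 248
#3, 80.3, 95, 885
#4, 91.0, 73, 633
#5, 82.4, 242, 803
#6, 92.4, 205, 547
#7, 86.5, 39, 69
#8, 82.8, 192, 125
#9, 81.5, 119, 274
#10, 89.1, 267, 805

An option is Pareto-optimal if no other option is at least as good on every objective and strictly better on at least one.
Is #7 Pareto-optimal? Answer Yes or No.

#1: worse on cost (135 vs 39).
#2: worse on cost (151 vs 39).
#3: worse on accuracy (80.3 vs 86.5).
#4: worse on cost (73 vs 39).
#5: worse on accuracy (82.4 vs 86.5).
#6: worse on cost (205 vs 39).
#8: worse on accuracy (82.8 vs 86.5).
#9: worse on accuracy (81.5 vs 86.5).
#10: worse on cost (267 vs 39).
No option is at least as good as #7 on every objective and strictly better on one.

Yes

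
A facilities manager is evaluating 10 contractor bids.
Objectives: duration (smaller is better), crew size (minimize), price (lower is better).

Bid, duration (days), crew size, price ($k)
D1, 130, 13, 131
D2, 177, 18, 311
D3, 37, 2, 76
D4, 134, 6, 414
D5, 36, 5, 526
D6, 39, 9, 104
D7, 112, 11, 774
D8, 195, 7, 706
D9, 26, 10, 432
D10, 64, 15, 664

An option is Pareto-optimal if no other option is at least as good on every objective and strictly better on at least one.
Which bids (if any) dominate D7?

D3: duration 37≤112, crew size 2≤11, price 76≤774 — dominates D7.
D5: duration 36≤112, crew size 5≤11, price 526≤774 — dominates D7.
D6: duration 39≤112, crew size 9≤11, price 104≤774 — dominates D7.
D9: duration 26≤112, crew size 10≤11, price 432≤774 — dominates D7.
Others (D1, D2, D4, D8, D10) are each worse than D7 on at least one objective.

D3, D5, D6, D9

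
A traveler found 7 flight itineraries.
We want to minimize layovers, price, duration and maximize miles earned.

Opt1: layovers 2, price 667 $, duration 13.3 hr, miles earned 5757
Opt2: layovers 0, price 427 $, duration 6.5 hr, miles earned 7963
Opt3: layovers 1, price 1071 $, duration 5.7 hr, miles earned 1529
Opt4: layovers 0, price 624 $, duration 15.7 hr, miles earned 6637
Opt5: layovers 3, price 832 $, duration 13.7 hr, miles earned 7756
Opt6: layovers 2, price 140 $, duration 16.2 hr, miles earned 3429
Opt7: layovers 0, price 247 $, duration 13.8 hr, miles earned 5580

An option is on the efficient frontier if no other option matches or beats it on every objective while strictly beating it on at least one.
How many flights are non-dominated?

4

Opt1: dominated by Opt2 (layovers 0≤2, price 427≤667, duration 6.5≤13.3, miles earned 7963≥5757).
Opt2: not dominated (best miles earned).
Opt3: not dominated (best duration).
Opt4: dominated by Opt2 (layovers 0≤0, price 427≤624, duration 6.5≤15.7, miles earned 7963≥6637).
Opt5: dominated by Opt2 (layovers 0≤3, price 427≤832, duration 6.5≤13.7, miles earned 7963≥7756).
Opt6: not dominated (best price).
Opt7: not dominated.
Pareto-optimal: Opt2, Opt3, Opt6, Opt7 → 4.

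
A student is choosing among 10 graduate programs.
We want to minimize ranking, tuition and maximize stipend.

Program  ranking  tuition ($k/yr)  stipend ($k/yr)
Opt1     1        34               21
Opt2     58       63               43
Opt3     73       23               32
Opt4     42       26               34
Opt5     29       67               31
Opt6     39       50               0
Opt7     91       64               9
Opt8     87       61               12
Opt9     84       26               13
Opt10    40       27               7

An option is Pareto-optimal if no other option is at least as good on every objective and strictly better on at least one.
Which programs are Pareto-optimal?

Opt1, Opt2, Opt3, Opt4, Opt5, Opt10

Opt1: not dominated (best ranking).
Opt2: not dominated (best stipend).
Opt3: not dominated (best tuition).
Opt4: not dominated.
Opt5: not dominated.
Opt6: dominated by Opt1 (ranking 1≤39, tuition 34≤50, stipend 21≥0).
Opt7: dominated by Opt1 (ranking 1≤91, tuition 34≤64, stipend 21≥9).
Opt8: dominated by Opt1 (ranking 1≤87, tuition 34≤61, stipend 21≥12).
Opt9: dominated by Opt3 (ranking 73≤84, tuition 23≤26, stipend 32≥13).
Opt10: not dominated.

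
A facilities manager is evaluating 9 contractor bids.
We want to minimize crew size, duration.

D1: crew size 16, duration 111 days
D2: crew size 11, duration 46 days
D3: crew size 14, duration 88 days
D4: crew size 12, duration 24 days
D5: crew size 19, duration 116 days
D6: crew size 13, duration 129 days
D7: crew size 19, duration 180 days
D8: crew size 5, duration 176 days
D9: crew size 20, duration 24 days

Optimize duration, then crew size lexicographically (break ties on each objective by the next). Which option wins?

D4

First minimize duration: best is 24, kept {D4, D9}.
Then minimize crew size: best is 12, kept {D4}.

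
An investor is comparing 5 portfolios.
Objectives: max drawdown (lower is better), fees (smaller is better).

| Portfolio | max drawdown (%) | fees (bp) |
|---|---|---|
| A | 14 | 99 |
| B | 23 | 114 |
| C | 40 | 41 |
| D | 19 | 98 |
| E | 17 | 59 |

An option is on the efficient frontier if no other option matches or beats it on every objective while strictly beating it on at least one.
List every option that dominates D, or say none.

E

E: max drawdown 17≤19, fees 59≤98 — dominates D.
Others (A, B, C) are each worse than D on at least one objective.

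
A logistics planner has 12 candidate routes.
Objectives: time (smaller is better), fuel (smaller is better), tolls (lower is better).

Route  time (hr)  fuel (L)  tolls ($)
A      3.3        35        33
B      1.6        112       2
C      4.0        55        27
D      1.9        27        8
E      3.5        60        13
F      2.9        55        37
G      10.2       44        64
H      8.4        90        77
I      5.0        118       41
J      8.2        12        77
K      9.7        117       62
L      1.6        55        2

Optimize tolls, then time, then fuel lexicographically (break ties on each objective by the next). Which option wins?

First minimize tolls: best is 2, kept {B, L}.
Then minimize time: best is 1.6, kept {B, L}.
Then minimize fuel: best is 55, kept {L}.

L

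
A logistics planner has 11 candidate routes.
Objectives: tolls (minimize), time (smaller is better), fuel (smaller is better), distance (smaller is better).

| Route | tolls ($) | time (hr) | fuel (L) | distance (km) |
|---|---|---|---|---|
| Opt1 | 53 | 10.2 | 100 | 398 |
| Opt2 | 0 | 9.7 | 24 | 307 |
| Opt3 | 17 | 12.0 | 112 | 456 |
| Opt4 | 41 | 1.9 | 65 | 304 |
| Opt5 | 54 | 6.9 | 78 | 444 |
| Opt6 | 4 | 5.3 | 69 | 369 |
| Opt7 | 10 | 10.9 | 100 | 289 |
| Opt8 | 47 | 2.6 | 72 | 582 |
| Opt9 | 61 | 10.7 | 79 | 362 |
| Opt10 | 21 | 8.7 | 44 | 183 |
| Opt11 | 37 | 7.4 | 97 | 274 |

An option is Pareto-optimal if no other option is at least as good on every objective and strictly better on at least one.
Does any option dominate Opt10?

No

Opt1: worse on tolls (53 vs 21).
Opt2: worse on time (9.7 vs 8.7).
Opt3: worse on time (12.0 vs 8.7).
Opt4: worse on tolls (41 vs 21).
Opt5: worse on tolls (54 vs 21).
Opt6: worse on fuel (69 vs 44).
Opt7: worse on time (10.9 vs 8.7).
Opt8: worse on tolls (47 vs 21).
Opt9: worse on tolls (61 vs 21).
Opt11: worse on tolls (37 vs 21).
No option is at least as good as Opt10 on every objective and strictly better on one.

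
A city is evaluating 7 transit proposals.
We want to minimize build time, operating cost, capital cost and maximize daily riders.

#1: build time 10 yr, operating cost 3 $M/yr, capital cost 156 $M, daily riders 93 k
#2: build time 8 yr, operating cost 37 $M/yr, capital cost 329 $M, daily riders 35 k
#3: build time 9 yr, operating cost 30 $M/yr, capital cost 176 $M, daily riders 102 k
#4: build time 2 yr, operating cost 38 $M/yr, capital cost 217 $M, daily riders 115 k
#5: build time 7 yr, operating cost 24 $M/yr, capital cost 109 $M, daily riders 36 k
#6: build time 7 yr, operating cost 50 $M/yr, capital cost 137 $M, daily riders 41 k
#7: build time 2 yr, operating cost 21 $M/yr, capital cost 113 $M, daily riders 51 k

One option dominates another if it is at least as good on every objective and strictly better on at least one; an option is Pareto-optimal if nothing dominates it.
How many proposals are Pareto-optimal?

5

#1: not dominated (best operating cost).
#2: dominated by #5 (build time 7≤8, operating cost 24≤37, capital cost 109≤329, daily riders 36≥35).
#3: not dominated.
#4: not dominated (best daily riders).
#5: not dominated (best capital cost).
#6: dominated by #7 (build time 2≤7, operating cost 21≤50, capital cost 113≤137, daily riders 51≥41).
#7: not dominated.
Pareto-optimal: #1, #3, #4, #5, #7 → 5.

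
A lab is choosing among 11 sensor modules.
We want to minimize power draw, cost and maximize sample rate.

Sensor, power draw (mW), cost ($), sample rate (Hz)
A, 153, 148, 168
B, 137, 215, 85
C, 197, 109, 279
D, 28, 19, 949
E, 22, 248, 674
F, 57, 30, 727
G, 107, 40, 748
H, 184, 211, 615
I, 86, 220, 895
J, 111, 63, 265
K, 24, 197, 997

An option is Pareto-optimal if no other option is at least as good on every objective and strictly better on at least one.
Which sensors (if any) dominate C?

D: power draw 28≤197, cost 19≤109, sample rate 949≥279 — dominates C.
F: power draw 57≤197, cost 30≤109, sample rate 727≥279 — dominates C.
G: power draw 107≤197, cost 40≤109, sample rate 748≥279 — dominates C.
Others (A, B, E, H, I, J, K) are each worse than C on at least one objective.

D, F, G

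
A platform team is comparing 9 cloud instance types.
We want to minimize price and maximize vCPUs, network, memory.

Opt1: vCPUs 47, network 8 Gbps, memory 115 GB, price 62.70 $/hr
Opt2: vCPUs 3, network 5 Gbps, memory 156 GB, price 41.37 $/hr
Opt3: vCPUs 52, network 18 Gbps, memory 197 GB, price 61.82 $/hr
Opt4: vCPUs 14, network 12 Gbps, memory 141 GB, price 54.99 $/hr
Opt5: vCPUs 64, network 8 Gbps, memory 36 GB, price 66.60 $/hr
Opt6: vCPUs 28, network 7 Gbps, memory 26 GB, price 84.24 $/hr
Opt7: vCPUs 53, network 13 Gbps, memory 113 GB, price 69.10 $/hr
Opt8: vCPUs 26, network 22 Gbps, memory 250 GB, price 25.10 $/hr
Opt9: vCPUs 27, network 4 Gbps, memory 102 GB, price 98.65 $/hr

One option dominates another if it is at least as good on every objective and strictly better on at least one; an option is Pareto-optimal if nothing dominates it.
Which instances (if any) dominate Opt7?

Opt1: worse on vCPUs (47 vs 53).
Opt2: worse on vCPUs (3 vs 53).
Opt3: worse on vCPUs (52 vs 53).
Opt4: worse on vCPUs (14 vs 53).
Opt5: worse on network (8 vs 13).
Opt6: worse on vCPUs (28 vs 53).
Opt8: worse on vCPUs (26 vs 53).
Opt9: worse on vCPUs (27 vs 53).
No option dominates Opt7.

none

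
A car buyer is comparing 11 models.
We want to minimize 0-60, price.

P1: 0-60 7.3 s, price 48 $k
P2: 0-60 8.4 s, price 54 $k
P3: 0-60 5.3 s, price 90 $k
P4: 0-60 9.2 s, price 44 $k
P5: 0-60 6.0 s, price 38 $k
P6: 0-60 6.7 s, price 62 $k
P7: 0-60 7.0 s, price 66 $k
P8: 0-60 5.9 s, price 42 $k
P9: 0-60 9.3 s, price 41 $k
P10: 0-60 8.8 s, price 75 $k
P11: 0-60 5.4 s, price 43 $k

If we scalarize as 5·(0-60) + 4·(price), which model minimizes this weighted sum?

P5

P1: 5·7.3 + 4·48 = 228.5
P2: 5·8.4 + 4·54 = 258.0
P3: 5·5.3 + 4·90 = 386.5
P4: 5·9.2 + 4·44 = 222.0
P5: 5·6.0 + 4·38 = 182.0
P6: 5·6.7 + 4·62 = 281.5
P7: 5·7.0 + 4·66 = 299.0
P8: 5·5.9 + 4·42 = 197.5
P9: 5·9.3 + 4·41 = 210.5
P10: 5·8.8 + 4·75 = 344.0
P11: 5·5.4 + 4·43 = 199.0
Lowest: P5 at 182.0.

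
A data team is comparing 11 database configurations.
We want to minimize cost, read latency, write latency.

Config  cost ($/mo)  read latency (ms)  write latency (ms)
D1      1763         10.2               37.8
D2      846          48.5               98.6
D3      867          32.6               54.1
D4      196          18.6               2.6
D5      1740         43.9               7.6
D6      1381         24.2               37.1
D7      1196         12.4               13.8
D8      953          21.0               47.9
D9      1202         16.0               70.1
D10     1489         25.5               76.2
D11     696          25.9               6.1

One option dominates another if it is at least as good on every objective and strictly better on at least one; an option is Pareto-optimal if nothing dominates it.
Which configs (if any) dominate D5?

D4: cost 196≤1740, read latency 18.6≤43.9, write latency 2.6≤7.6 — dominates D5.
D11: cost 696≤1740, read latency 25.9≤43.9, write latency 6.1≤7.6 — dominates D5.
Others (D1, D2, D3, D6, D7, D8, D9, D10) are each worse than D5 on at least one objective.

D4, D11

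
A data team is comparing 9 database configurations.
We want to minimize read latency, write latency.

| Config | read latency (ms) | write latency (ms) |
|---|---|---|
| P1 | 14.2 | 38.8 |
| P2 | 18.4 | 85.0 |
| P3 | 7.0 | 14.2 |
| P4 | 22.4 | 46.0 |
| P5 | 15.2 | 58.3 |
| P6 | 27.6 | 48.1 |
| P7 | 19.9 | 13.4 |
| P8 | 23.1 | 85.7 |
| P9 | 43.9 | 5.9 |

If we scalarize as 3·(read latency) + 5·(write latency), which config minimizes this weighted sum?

P3

P1: 3·14.2 + 5·38.8 = 236.6
P2: 3·18.4 + 5·85.0 = 480.2
P3: 3·7.0 + 5·14.2 = 92.0
P4: 3·22.4 + 5·46.0 = 297.2
P5: 3·15.2 + 5·58.3 = 337.1
P6: 3·27.6 + 5·48.1 = 323.3
P7: 3·19.9 + 5·13.4 = 126.7
P8: 3·23.1 + 5·85.7 = 497.8
P9: 3·43.9 + 5·5.9 = 161.2
Lowest: P3 at 92.0.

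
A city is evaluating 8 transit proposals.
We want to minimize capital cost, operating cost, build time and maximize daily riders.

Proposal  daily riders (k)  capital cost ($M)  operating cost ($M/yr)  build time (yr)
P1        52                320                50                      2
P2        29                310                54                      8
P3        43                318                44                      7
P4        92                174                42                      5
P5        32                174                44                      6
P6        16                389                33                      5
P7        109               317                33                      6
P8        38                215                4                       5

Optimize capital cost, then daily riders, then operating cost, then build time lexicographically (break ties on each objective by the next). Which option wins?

P4

First minimize capital cost: best is 174, kept {P4, P5}.
Then maximize daily riders: best is 92, kept {P4}.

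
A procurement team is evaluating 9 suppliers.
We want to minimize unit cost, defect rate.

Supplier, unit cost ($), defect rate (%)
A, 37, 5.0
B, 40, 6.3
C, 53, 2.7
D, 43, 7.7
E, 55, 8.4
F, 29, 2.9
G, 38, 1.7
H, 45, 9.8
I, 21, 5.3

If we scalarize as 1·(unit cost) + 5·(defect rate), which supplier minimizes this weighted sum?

A: 1·37 + 5·5.0 = 62.0
B: 1·40 + 5·6.3 = 71.5
C: 1·53 + 5·2.7 = 66.5
D: 1·43 + 5·7.7 = 81.5
E: 1·55 + 5·8.4 = 97.0
F: 1·29 + 5·2.9 = 43.5
G: 1·38 + 5·1.7 = 46.5
H: 1·45 + 5·9.8 = 94.0
I: 1·21 + 5·5.3 = 47.5
Lowest: F at 43.5.

F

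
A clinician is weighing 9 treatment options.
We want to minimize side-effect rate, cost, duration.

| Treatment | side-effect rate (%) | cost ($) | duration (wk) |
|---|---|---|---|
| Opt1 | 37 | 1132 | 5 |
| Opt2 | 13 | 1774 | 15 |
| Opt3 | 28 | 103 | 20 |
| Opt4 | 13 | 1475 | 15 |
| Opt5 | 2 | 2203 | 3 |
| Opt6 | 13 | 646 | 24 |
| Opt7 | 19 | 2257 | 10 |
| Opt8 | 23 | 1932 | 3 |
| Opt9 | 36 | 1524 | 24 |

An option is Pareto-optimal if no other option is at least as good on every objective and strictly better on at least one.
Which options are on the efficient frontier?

Opt1: not dominated.
Opt2: dominated by Opt4 (side-effect rate 13≤13, cost 1475≤1774, duration 15≤15).
Opt3: not dominated (best cost).
Opt4: not dominated.
Opt5: not dominated (best side-effect rate).
Opt6: not dominated.
Opt7: dominated by Opt5 (side-effect rate 2≤19, cost 2203≤2257, duration 3≤10).
Opt8: not dominated.
Opt9: dominated by Opt3 (side-effect rate 28≤36, cost 103≤1524, duration 20≤24).

Opt1, Opt3, Opt4, Opt5, Opt6, Opt8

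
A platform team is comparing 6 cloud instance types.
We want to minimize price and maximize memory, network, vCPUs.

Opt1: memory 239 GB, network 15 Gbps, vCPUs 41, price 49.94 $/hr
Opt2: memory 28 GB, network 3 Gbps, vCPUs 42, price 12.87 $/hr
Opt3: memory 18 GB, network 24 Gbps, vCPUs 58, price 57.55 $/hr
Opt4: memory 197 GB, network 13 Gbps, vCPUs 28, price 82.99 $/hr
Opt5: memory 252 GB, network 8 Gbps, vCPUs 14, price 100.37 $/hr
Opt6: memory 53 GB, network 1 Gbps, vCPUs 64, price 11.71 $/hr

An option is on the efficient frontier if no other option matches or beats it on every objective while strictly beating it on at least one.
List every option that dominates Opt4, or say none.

Opt1: memory 239≥197, network 15≥13, vCPUs 41≥28, price 49.94≤82.99 — dominates Opt4.
Others (Opt2, Opt3, Opt5, Opt6) are each worse than Opt4 on at least one objective.

Opt1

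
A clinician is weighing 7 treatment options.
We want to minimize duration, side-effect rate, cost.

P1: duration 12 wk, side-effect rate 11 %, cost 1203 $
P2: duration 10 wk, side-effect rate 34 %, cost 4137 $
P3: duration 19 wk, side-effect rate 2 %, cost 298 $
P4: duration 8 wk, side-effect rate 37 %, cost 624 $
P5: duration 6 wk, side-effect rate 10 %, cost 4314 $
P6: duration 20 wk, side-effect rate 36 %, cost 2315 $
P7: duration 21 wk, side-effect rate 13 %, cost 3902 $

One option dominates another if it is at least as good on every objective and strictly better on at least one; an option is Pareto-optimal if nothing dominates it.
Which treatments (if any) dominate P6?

P1: duration 12≤20, side-effect rate 11≤36, cost 1203≤2315 — dominates P6.
P3: duration 19≤20, side-effect rate 2≤36, cost 298≤2315 — dominates P6.
Others (P2, P4, P5, P7) are each worse than P6 on at least one objective.

P1, P3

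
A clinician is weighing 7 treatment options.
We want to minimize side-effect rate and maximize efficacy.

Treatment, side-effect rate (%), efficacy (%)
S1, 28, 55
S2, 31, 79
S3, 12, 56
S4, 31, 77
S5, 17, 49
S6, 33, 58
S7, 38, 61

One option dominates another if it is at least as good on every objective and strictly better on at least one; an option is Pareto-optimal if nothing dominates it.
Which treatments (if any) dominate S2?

none

S1: worse on efficacy (55 vs 79).
S3: worse on efficacy (56 vs 79).
S4: worse on efficacy (77 vs 79).
S5: worse on efficacy (49 vs 79).
S6: worse on side-effect rate (33 vs 31).
S7: worse on side-effect rate (38 vs 31).
No option dominates S2.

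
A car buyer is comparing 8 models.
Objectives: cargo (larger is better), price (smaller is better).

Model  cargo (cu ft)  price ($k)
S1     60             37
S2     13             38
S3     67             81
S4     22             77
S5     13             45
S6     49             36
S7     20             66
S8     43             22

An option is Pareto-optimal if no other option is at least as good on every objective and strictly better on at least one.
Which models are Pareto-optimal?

S1: not dominated.
S2: dominated by S1 (cargo 60≥13, price 37≤38).
S3: not dominated (best cargo).
S4: dominated by S1 (cargo 60≥22, price 37≤77).
S5: dominated by S1 (cargo 60≥13, price 37≤45).
S6: not dominated.
S7: dominated by S1 (cargo 60≥20, price 37≤66).
S8: not dominated (best price).

S1, S3, S6, S8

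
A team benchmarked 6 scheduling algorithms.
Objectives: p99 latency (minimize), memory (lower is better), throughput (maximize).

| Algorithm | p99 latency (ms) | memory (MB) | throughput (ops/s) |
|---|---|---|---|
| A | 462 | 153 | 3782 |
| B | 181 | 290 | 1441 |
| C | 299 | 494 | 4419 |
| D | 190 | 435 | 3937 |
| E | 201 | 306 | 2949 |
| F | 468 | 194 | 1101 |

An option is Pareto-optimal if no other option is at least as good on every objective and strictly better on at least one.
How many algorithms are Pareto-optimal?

5

A: not dominated (best memory).
B: not dominated (best p99 latency).
C: not dominated (best throughput).
D: not dominated.
E: not dominated.
F: dominated by A (p99 latency 462≤468, memory 153≤194, throughput 3782≥1101).
Pareto-optimal: A, B, C, D, E → 5.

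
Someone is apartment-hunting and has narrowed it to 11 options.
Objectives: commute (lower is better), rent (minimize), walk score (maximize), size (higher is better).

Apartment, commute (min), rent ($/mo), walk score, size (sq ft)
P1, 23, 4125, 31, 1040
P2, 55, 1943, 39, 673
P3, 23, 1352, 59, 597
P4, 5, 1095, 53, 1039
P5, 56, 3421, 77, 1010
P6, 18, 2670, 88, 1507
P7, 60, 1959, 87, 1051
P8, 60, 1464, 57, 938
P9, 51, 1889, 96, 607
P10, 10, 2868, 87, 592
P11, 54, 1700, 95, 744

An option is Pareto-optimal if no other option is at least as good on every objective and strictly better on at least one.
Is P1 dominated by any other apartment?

Yes

P6 vs P1: commute 18≤23, rent 2670≤4125, walk score 88≥31, size 1507≥1040 — P6 is at least as good on every objective and strictly better on at least one, so P6 dominates P1.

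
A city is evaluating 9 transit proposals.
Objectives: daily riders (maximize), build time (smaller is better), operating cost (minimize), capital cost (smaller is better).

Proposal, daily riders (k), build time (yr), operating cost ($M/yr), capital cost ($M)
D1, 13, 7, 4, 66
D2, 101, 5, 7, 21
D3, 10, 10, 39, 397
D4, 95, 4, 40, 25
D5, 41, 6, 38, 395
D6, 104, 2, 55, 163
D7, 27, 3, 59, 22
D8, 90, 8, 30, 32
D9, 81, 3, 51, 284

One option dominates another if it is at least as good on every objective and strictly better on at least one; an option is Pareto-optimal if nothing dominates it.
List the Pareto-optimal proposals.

D1, D2, D4, D6, D7, D9

D1: not dominated (best operating cost).
D2: not dominated (best capital cost).
D3: dominated by D1 (daily riders 13≥10, build time 7≤10, operating cost 4≤39, capital cost 66≤397).
D4: not dominated.
D5: dominated by D2 (daily riders 101≥41, build time 5≤6, operating cost 7≤38, capital cost 21≤395).
D6: not dominated (best daily riders).
D7: not dominated.
D8: dominated by D2 (daily riders 101≥90, build time 5≤8, operating cost 7≤30, capital cost 21≤32).
D9: not dominated.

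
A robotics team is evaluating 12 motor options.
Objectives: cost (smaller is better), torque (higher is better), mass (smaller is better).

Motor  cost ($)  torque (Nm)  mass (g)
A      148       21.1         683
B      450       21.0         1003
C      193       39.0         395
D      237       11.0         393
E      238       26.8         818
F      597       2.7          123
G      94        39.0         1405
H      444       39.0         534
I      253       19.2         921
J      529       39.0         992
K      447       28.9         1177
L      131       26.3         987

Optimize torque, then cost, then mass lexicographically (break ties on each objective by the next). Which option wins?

G

First maximize torque: best is 39.0, kept {C, G, H, J}.
Then minimize cost: best is 94, kept {G}.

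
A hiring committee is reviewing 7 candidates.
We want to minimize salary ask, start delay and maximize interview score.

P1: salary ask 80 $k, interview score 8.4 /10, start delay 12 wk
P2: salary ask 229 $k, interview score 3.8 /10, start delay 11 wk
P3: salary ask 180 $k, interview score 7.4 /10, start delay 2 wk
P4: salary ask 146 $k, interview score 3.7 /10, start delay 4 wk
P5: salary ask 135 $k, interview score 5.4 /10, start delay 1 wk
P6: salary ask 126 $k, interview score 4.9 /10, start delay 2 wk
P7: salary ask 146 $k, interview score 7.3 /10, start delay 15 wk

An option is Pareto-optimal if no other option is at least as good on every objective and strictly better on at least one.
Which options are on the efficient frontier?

P1, P3, P5, P6

P1: not dominated (best salary ask).
P2: dominated by P3 (salary ask 180≤229, interview score 7.4≥3.8, start delay 2≤11).
P3: not dominated.
P4: dominated by P5 (salary ask 135≤146, interview score 5.4≥3.7, start delay 1≤4).
P5: not dominated (best start delay).
P6: not dominated.
P7: dominated by P1 (salary ask 80≤146, interview score 8.4≥7.3, start delay 12≤15).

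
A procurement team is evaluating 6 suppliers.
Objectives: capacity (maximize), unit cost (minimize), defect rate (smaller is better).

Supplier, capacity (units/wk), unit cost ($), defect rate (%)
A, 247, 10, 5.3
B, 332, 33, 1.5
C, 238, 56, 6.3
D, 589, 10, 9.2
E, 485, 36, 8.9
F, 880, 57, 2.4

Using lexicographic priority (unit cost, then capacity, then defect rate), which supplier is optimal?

First minimize unit cost: best is 10, kept {A, D}.
Then maximize capacity: best is 589, kept {D}.

D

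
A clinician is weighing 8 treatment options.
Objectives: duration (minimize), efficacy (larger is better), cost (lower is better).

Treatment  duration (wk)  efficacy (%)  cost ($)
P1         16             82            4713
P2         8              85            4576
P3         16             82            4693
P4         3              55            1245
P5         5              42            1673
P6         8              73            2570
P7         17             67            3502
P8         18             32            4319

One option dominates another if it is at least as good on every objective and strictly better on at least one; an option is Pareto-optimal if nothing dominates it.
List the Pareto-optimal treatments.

P2, P4, P6

P1: dominated by P2 (duration 8≤16, efficacy 85≥82, cost 4576≤4713).
P2: not dominated (best efficacy).
P3: dominated by P2 (duration 8≤16, efficacy 85≥82, cost 4576≤4693).
P4: not dominated (best duration).
P5: dominated by P4 (duration 3≤5, efficacy 55≥42, cost 1245≤1673).
P6: not dominated.
P7: dominated by P6 (duration 8≤17, efficacy 73≥67, cost 2570≤3502).
P8: dominated by P4 (duration 3≤18, efficacy 55≥32, cost 1245≤4319).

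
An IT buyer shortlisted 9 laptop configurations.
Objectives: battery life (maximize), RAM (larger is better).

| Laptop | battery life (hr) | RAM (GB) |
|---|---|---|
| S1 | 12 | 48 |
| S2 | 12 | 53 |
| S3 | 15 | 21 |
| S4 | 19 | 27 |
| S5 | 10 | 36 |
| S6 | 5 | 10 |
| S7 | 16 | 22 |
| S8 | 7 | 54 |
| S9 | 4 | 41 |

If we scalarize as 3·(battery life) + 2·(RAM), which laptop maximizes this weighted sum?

S1: 3·12 + 2·48 = 132
S2: 3·12 + 2·53 = 142
S3: 3·15 + 2·21 = 87
S4: 3·19 + 2·27 = 111
S5: 3·10 + 2·36 = 102
S6: 3·5 + 2·10 = 35
S7: 3·16 + 2·22 = 92
S8: 3·7 + 2·54 = 129
S9: 3·4 + 2·41 = 94
Highest: S2 at 142.

S2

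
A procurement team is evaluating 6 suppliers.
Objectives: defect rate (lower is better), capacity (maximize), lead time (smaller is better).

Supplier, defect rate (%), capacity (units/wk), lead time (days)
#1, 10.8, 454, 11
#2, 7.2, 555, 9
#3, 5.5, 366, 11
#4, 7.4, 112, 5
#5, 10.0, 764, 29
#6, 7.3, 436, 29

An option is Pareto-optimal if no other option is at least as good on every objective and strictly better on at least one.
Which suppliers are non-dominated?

#2, #3, #4, #5

#1: dominated by #2 (defect rate 7.2≤10.8, capacity 555≥454, lead time 9≤11).
#2: not dominated.
#3: not dominated (best defect rate).
#4: not dominated (best lead time).
#5: not dominated (best capacity).
#6: dominated by #2 (defect rate 7.2≤7.3, capacity 555≥436, lead time 9≤29).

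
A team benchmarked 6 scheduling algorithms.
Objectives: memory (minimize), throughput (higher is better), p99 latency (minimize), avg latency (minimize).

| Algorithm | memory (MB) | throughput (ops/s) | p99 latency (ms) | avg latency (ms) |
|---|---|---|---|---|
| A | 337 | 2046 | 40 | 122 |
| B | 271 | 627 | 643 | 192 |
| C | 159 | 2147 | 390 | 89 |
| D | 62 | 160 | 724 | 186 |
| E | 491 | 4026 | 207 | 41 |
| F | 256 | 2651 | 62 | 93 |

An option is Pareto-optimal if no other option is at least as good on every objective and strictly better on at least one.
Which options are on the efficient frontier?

A, C, D, E, F

A: not dominated (best p99 latency).
B: dominated by C (memory 159≤271, throughput 2147≥627, p99 latency 390≤643, avg latency 89≤192).
C: not dominated.
D: not dominated (best memory).
E: not dominated (best throughput).
F: not dominated.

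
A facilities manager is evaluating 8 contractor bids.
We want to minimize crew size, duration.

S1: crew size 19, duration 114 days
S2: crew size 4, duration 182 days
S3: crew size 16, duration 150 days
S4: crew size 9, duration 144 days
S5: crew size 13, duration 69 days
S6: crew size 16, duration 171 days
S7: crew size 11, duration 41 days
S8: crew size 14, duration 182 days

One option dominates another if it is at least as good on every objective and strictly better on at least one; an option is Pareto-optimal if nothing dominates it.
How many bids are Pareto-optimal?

S1: dominated by S5 (crew size 13≤19, duration 69≤114).
S2: not dominated (best crew size).
S3: dominated by S4 (crew size 9≤16, duration 144≤150).
S4: not dominated.
S5: dominated by S7 (crew size 11≤13, duration 41≤69).
S6: dominated by S3 (crew size 16≤16, duration 150≤171).
S7: not dominated (best duration).
S8: dominated by S2 (crew size 4≤14, duration 182≤182).
Pareto-optimal: S2, S4, S7 → 3.

3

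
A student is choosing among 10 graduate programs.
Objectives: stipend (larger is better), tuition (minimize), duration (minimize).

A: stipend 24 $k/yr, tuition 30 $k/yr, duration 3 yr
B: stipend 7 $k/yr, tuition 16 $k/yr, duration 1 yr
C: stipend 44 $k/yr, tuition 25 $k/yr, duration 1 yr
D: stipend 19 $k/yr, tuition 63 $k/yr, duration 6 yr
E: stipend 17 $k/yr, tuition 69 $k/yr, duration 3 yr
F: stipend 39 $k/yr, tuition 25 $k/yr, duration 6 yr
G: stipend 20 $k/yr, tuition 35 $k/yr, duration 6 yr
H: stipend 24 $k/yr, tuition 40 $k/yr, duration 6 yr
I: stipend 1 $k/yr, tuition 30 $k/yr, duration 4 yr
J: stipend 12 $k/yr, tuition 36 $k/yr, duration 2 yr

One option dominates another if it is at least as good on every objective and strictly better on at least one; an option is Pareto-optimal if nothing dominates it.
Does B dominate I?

Yes

B vs I: stipend 7≥1, tuition 16≤30, duration 1≤4 — B is at least as good on every objective with at least one strict improvement.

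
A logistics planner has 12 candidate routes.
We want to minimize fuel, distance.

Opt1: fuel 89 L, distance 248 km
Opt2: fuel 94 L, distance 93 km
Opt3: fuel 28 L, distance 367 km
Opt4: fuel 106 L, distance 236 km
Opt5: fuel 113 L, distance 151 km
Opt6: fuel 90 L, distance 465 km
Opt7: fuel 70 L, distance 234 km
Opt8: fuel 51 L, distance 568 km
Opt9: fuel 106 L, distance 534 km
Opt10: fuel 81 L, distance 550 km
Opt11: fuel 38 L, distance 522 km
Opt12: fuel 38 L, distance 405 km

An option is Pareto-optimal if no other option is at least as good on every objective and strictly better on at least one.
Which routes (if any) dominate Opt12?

Opt3: fuel 28≤38, distance 367≤405 — dominates Opt12.
Others (Opt1, Opt2, Opt4, Opt5, Opt6, Opt7, Opt8, Opt9, Opt10, Opt11) are each worse than Opt12 on at least one objective.

Opt3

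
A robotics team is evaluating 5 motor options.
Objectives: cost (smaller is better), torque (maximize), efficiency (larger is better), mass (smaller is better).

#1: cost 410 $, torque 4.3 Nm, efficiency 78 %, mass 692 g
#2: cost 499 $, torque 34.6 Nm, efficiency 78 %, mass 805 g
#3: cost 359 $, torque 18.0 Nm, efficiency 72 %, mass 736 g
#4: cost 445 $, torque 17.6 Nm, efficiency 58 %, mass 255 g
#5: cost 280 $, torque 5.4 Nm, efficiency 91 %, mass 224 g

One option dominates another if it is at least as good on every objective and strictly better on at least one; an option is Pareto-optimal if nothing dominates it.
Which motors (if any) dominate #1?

#5: cost 280≤410, torque 5.4≥4.3, efficiency 91≥78, mass 224≤692 — dominates #1.
Others (#2, #3, #4) are each worse than #1 on at least one objective.

#5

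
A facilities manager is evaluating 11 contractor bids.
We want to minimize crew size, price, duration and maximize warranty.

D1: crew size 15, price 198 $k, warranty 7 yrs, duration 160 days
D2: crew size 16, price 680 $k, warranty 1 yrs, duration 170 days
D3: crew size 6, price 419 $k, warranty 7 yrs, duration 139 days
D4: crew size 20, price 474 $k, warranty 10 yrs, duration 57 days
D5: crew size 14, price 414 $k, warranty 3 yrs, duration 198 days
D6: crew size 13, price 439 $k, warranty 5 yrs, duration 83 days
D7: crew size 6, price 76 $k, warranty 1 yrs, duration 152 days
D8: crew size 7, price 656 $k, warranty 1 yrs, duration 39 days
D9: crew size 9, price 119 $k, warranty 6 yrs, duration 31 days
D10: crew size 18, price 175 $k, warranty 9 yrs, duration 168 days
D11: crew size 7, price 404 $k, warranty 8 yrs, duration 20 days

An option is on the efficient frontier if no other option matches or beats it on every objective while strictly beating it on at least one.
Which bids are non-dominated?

D1, D3, D4, D7, D9, D10, D11

D1: not dominated.
D2: dominated by D1 (crew size 15≤16, price 198≤680, warranty 7≥1, duration 160≤170).
D3: not dominated.
D4: not dominated (best warranty).
D5: dominated by D9 (crew size 9≤14, price 119≤414, warranty 6≥3, duration 31≤198).
D6: dominated by D9 (crew size 9≤13, price 119≤439, warranty 6≥5, duration 31≤83).
D7: not dominated (best price).
D8: dominated by D11 (crew size 7≤7, price 404≤656, warranty 8≥1, duration 20≤39).
D9: not dominated.
D10: not dominated.
D11: not dominated (best duration).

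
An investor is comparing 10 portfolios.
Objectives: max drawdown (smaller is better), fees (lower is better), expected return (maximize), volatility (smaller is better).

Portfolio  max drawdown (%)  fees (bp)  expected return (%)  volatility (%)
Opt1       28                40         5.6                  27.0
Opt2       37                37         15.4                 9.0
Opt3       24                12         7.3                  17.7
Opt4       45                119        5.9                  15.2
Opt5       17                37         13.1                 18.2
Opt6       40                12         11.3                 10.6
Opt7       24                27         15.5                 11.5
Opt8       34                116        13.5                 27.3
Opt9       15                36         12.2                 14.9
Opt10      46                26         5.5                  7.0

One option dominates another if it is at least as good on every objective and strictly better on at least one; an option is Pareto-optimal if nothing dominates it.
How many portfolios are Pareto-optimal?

7

Opt1: dominated by Opt3 (max drawdown 24≤28, fees 12≤40, expected return 7.3≥5.6, volatility 17.7≤27.0).
Opt2: not dominated.
Opt3: not dominated.
Opt4: dominated by Opt2 (max drawdown 37≤45, fees 37≤119, expected return 15.4≥5.9, volatility 9.0≤15.2).
Opt5: not dominated.
Opt6: not dominated.
Opt7: not dominated (best expected return).
Opt8: dominated by Opt7 (max drawdown 24≤34, fees 27≤116, expected return 15.5≥13.5, volatility 11.5≤27.3).
Opt9: not dominated (best max drawdown).
Opt10: not dominated (best volatility).
Pareto-optimal: Opt2, Opt3, Opt5, Opt6, Opt7, Opt9, Opt10 → 7.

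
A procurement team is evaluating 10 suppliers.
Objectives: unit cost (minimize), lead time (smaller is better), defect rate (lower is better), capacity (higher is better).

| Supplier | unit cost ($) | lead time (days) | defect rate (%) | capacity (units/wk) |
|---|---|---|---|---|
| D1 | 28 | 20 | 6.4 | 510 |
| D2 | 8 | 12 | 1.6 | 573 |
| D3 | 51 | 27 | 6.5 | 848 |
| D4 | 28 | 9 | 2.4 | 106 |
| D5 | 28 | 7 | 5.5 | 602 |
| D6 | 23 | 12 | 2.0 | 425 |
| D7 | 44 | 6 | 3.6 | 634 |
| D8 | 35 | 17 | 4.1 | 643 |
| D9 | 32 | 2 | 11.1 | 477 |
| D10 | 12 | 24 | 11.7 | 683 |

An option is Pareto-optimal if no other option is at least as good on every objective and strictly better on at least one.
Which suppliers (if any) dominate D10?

D1: worse on unit cost (28 vs 12).
D2: worse on capacity (573 vs 683).
D3: worse on unit cost (51 vs 12).
D4: worse on unit cost (28 vs 12).
D5: worse on unit cost (28 vs 12).
D6: worse on unit cost (23 vs 12).
D7: worse on unit cost (44 vs 12).
D8: worse on unit cost (35 vs 12).
D9: worse on unit cost (32 vs 12).
No option dominates D10.

none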